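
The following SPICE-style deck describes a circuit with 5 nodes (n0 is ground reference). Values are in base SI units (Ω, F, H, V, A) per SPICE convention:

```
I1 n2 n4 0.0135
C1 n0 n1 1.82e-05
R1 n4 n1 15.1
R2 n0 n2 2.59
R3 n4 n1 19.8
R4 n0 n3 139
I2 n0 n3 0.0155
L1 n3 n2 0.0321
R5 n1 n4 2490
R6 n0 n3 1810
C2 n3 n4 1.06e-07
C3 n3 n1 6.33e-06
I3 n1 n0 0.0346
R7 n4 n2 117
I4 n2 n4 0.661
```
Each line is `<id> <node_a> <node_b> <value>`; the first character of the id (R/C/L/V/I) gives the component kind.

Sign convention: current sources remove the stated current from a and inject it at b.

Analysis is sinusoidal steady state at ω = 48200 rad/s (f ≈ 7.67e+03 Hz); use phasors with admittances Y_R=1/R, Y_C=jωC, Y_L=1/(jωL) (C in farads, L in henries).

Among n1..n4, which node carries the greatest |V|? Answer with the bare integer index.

MNA unknowns: 4 node voltages V₁..V_4
I1: z[2]−=0.0135, z[4]+=0.0135
C1: Y=0.000+0.8772j on G[0,1]
R1: Y=0.06623+0.000j on G[4,1]
R2: Y=0.3861+0.000j on G[0,2]
R3: Y=0.05051+0.000j on G[4,1]
R4: Y=0.007194+0.000j on G[0,3]
I2: z[0]−=0.0155, z[3]+=0.0155
L1: Y=0.000-0.0006463j on G[3,2]
R5: Y=0.0004016+0.000j on G[1,4]
R6: Y=0.0005525+0.000j on G[0,3]
C2: Y=0.000+0.005109j on G[3,4]
C3: Y=0.000+0.3051j on G[3,1]
I3: z[1]−=0.0346, z[0]+=0.0346
R7: Y=0.008547+0.000j on G[4,2]
I4: z[2]−=0.661, z[4]+=0.661
solve → V1=0.01574-0.6797j, V2=-1.596-0.02110j, V3=0.1241-0.7307j, V4=5.268-0.8440j

4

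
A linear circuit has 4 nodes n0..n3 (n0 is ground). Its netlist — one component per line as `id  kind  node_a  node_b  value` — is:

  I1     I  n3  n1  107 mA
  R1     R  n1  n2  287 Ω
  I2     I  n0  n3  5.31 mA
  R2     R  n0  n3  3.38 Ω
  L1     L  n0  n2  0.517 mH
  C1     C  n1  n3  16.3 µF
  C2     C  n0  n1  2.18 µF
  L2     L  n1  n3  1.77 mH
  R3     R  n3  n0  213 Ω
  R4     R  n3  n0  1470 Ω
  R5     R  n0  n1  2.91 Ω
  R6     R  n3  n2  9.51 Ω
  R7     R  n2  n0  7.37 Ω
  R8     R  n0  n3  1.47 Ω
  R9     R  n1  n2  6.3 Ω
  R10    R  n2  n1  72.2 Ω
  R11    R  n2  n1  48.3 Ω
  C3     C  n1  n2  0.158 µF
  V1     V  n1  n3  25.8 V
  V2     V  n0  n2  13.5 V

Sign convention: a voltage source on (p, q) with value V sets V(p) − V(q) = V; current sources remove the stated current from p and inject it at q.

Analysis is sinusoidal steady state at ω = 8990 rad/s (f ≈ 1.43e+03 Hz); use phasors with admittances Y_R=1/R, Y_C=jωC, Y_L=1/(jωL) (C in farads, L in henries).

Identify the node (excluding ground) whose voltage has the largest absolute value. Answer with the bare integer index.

1

Element admittances at ω=8990 rad/s:
  I1: injects 0.107 A into n1 (from n3)
  Y(R1) = 0.003484+0.000j S between n1,n2
  I2: injects 0.00531 A into n3 (from n0)
  Y(R2) = 0.2959+0.000j S between n0,n3
  Y(L1) = 0.000-0.2152j S between n0,n2
  Y(C1) = 0.000+0.1465j S between n1,n3
  Y(C2) = 0.000+0.01960j S between n0,n1
  Y(L2) = 0.000-0.06284j S between n1,n3
  Y(R3) = 0.004695+0.000j S between n3,n0
  Y(R4) = 0.0006803+0.000j S between n3,n0
  Y(R5) = 0.3436+0.000j S between n0,n1
  Y(R6) = 0.1052+0.000j S between n3,n2
  Y(R7) = 0.1357+0.000j S between n2,n0
  Y(R8) = 0.6803+0.000j S between n0,n3
  Y(R9) = 0.1587+0.000j S between n1,n2
  Y(R10) = 0.01385+0.000j S between n2,n1
  Y(R11) = 0.02070+0.000j S between n2,n1
  Y(C3) = 0.000+0.001420j S between n1,n2
  V1: constraint V(n1)−V(n3) = 25.8
  V2: constraint V(n0)−V(n2) = 13.5
Assemble and solve the 5×5 MNA system:
  V(n1)=14.73-0.2020j  V(n2)=-13.50+0.000j  V(n3)=-11.07-0.2020j
  i(V1)=-10.51-2.379j  i(V2)=-7.641+2.925j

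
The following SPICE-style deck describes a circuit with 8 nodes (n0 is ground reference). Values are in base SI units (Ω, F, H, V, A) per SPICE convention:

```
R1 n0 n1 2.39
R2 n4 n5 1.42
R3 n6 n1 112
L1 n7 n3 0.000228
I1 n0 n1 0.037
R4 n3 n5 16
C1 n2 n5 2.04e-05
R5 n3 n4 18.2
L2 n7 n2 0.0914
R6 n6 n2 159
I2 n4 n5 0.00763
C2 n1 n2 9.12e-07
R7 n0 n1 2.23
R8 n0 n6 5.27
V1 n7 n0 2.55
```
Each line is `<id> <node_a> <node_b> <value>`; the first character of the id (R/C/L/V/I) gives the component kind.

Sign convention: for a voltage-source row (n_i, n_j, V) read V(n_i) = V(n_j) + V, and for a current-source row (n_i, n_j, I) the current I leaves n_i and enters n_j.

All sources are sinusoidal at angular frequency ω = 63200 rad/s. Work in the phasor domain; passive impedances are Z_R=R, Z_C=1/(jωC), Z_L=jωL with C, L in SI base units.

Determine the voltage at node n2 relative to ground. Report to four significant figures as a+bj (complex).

1.573-3.204j V

MNA unknowns: 7 node voltages V₁..V_7 plus 1 source current (V1)
R1: Y=0.4184+0.000j on G[0,1]
R2: Y=0.7042+0.000j on G[4,5]
R3: Y=0.008929+0.000j on G[6,1]
L1: Y=0.000-0.06940j on G[7,3]
I1: z[0]−=0.037, z[1]+=0.037
R4: Y=0.06250+0.000j on G[3,5]
C1: Y=0.000+1.289j on G[2,5]
R5: Y=0.05495+0.000j on G[3,4]
L2: Y=0.000-0.0001731j on G[7,2]
R6: Y=0.006289+0.000j on G[6,2]
I2: z[4]−=0.00763, z[5]+=0.00763
C2: Y=0.000+0.05764j on G[1,2]
R7: Y=0.4484+0.000j on G[0,1]
R8: Y=0.1898+0.000j on G[0,6]
V1: row V7−V0=2.55, i_V1 at 7,0
solve → V1=0.2593+0.08552j, V2=1.573-3.204j, V3=3.362-2.861j, V4=1.733-3.322j, V5=1.617-3.358j, V6=0.05957-0.09458j, V7=2.550+0.000j
aux → i_V1=-0.1991-0.05618j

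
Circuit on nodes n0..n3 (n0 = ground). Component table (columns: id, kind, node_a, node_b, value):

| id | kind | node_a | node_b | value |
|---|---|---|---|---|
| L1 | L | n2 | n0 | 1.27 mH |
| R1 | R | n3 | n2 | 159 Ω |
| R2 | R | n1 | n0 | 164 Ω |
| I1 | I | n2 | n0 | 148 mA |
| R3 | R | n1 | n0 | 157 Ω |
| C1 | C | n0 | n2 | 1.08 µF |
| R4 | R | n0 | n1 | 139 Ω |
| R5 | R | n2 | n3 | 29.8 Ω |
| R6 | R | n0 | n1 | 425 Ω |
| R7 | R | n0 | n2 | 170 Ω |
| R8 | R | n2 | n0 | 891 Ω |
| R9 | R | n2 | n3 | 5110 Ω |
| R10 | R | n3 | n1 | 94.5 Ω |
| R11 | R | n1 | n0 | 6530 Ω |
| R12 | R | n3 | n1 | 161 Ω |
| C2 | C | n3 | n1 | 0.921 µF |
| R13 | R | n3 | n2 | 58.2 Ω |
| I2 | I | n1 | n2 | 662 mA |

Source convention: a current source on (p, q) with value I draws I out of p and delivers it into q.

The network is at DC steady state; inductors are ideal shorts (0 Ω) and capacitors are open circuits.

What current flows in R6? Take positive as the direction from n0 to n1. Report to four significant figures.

0.04431 A

Apply KCL at each of the 3 non-ground nodes and solve the resulting linear system.
Node n1: branches {R2, R3, R4, R6, R10, R11, R12, C2, I2} → V_1 = -18.83
Node n2: branches {L1, R1, I1, C1, R5, R7, R8, R9, R13, I2} → V_2 = 0.000
Node n3: branches {R1, R5, R9, R10, R12, C2, R13} → V_3 = -4.273
Source currents: i(L1)=0.2695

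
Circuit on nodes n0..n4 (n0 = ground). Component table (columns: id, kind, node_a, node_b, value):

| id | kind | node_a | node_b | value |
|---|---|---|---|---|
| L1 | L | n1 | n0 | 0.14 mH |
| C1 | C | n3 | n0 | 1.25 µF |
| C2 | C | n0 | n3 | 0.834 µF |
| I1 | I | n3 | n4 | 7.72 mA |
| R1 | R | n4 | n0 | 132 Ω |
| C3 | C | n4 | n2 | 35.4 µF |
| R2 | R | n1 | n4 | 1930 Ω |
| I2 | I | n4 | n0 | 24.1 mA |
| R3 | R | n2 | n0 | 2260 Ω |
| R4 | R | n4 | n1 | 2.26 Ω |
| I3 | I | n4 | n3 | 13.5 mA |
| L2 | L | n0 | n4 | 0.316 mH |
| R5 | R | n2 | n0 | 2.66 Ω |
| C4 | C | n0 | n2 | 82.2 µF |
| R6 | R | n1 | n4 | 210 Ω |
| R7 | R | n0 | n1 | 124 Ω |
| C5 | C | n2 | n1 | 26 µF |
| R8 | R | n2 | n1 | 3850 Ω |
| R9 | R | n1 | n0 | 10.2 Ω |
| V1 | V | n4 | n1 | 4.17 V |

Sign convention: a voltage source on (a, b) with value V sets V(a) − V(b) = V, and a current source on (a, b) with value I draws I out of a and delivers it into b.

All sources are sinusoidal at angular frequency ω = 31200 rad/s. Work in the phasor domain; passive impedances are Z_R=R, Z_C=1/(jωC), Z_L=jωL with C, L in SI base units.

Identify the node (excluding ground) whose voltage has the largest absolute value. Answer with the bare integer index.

MNA unknowns: 4 node voltages V₁..V_4 plus 1 source current (V1)
L1: Y=0.000-0.2289j on G[1,0]
C1: Y=0.000+0.03900j on G[3,0]
C2: Y=0.000+0.02602j on G[0,3]
I1: z[3]−=0.00772, z[4]+=0.00772
R1: Y=0.007576+0.000j on G[4,0]
C3: Y=0.000+1.104j on G[4,2]
R2: Y=0.0005181+0.000j on G[1,4]
I2: z[4]−=0.0241, z[0]+=0.0241
R3: Y=0.0004425+0.000j on G[2,0]
R4: Y=0.4425+0.000j on G[4,1]
I3: z[4]−=0.0135, z[3]+=0.0135
L2: Y=0.000-0.1014j on G[0,4]
R5: Y=0.3759+0.000j on G[2,0]
C4: Y=0.000+2.565j on G[0,2]
R6: Y=0.004762+0.000j on G[1,4]
R7: Y=0.008065+0.000j on G[0,1]
C5: Y=0.000+0.8112j on G[2,1]
R8: Y=0.0002597+0.000j on G[2,1]
R9: Y=0.09804+0.000j on G[1,0]
V1: row V4−V1=4.17, i_V1 at 4,1
solve → V1=-2.798-0.3679j, V2=-0.1543-0.1701j, V3=0.000-0.08889j, V4=1.372-0.3679j
aux → i_V1=-2.089-1.543j

1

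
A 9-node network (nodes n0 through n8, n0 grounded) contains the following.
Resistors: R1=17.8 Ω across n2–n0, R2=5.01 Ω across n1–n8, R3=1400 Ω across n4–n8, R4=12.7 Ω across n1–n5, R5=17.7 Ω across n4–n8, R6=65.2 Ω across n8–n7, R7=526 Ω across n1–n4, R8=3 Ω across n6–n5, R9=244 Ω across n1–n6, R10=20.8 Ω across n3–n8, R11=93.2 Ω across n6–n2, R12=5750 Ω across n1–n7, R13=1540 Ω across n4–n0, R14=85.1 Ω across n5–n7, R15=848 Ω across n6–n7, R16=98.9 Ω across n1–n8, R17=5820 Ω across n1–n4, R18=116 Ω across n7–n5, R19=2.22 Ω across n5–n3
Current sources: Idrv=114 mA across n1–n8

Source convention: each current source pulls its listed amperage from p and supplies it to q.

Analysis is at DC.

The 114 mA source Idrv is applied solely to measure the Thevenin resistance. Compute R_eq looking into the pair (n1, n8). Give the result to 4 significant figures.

Apply KCL at each of the 8 non-ground nodes and solve the resulting linear system.
Node n1: branches {R2, R4, R7, R9, R12, R16, R17, Idrv} → V_1 = -0.1986
Node n2: branches {R1, R11} → V_2 = -0.002882
Node n3: branches {R10, R19} → V_3 = 0.01084
Node n4: branches {R3, R5, R7, R13, R17} → V_4 = 0.2494
Node n5: branches {R4, R8, R14, R18, R19} → V_5 = -0.01666
Node n6: branches {R8, R9, R11, R15} → V_6 = -0.01797
Node n7: branches {R6, R12, R14, R15, R18} → V_7 = 0.1004
Node n8: branches {R2, R3, R5, R6, R10, R16, Idrv} → V_8 = 0.2684

R_eq = 4.097 Ω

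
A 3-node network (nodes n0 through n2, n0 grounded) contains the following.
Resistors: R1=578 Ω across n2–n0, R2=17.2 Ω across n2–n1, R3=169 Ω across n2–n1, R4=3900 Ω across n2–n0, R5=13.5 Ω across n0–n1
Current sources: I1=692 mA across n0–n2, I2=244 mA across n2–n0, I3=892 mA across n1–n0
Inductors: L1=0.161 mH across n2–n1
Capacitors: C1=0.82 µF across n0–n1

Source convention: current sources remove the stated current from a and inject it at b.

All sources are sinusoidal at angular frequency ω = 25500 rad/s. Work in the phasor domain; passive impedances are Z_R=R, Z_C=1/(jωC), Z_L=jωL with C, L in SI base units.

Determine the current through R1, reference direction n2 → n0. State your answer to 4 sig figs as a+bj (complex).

-0.008588+0.005544j A

Apply KCL at each of the 2 non-ground nodes and solve the resulting linear system.
Node n1: branches {L1, R2, R3, C1, R5, I3} → V_1 = -5.451+1.453j
Node n2: branches {R1, I1, L1, R2, R3, I2, R4} → V_2 = -4.964+3.204j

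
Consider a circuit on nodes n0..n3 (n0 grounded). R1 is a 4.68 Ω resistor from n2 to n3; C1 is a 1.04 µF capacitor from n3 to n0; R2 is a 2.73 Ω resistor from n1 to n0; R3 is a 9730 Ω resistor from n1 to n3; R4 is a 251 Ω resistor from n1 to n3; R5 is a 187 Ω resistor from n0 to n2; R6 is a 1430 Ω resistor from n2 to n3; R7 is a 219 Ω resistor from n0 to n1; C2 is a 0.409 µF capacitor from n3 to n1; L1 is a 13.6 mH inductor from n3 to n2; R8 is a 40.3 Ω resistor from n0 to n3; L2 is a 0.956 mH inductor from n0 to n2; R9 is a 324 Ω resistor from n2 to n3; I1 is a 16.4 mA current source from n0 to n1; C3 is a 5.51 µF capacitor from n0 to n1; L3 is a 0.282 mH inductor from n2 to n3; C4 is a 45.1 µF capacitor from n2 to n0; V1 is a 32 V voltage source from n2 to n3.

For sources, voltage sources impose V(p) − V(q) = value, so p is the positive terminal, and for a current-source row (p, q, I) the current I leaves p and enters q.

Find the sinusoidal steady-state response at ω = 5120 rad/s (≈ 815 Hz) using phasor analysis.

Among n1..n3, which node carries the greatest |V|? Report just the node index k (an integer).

MNA unknowns: 3 node voltages V₁..V_3 plus 1 source current (V1)
R1: Y=0.2137+0.000j on G[2,3]
C1: Y=0.000+0.005325j on G[3,0]
R2: Y=0.3663+0.000j on G[1,0]
R3: Y=0.0001028+0.000j on G[1,3]
R4: Y=0.003984+0.000j on G[1,3]
R5: Y=0.005348+0.000j on G[0,2]
R6: Y=0.0006993+0.000j on G[2,3]
R7: Y=0.004566+0.000j on G[0,1]
C2: Y=0.000+0.002094j on G[3,1]
L1: Y=0.000-0.01436j on G[3,2]
R8: Y=0.02481+0.000j on G[0,3]
L2: Y=0.000-0.2043j on G[0,2]
R9: Y=0.003086+0.000j on G[2,3]
I1: z[0]−=0.0164, z[1]+=0.0164
C3: Y=0.000+0.02821j on G[0,1]
L3: Y=0.000-0.6926j on G[2,3]
C4: Y=0.000+0.2309j on G[2,0]
V1: row V2−V3=32, i_V1 at 2,3
solve → V1=-0.07837-0.1865j, V2=17.04-10.03j, V3=-14.96-10.03j
aux → i_V1=-7.317+22.22j

2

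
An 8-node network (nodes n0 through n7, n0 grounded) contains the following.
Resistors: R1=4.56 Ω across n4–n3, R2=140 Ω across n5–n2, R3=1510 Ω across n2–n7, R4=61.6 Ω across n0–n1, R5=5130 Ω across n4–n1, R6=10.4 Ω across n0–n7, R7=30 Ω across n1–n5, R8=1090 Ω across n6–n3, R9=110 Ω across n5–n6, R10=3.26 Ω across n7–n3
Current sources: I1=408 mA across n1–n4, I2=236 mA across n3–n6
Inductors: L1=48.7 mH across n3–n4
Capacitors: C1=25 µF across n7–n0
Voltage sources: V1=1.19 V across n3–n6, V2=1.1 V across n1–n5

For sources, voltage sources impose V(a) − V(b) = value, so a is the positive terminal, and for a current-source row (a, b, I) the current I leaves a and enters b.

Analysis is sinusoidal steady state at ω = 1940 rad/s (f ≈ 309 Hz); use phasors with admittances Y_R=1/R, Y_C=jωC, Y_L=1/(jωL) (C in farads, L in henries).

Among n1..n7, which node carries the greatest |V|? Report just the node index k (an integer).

Apply KCL at each of the 7 non-ground nodes and solve the resulting linear system.
Node n1: branches {I1, R4, R5, R7, V2} → V_1 = -14.57-0.3499j
Node n2: branches {R2, R3} → V_2 = -14.17-0.4001j
Node n3: branches {R1, L1, R8, R10, I2, V1} → V_3 = 2.791-0.9247j
Node n4: branches {R1, I1, R5, L1} → V_4 = 4.630-0.8355j
Node n5: branches {R2, R7, R9, V2} → V_5 = -15.67-0.3499j
Node n6: branches {R8, R9, I2, V1} → V_6 = 1.601-0.9247j
Node n7: branches {R3, R6, C1, R10} → V_7 = 1.985-0.9421j
Source currents: i(V1)=-0.08008-0.005226j, i(V2)=-0.2044+0.005585j

5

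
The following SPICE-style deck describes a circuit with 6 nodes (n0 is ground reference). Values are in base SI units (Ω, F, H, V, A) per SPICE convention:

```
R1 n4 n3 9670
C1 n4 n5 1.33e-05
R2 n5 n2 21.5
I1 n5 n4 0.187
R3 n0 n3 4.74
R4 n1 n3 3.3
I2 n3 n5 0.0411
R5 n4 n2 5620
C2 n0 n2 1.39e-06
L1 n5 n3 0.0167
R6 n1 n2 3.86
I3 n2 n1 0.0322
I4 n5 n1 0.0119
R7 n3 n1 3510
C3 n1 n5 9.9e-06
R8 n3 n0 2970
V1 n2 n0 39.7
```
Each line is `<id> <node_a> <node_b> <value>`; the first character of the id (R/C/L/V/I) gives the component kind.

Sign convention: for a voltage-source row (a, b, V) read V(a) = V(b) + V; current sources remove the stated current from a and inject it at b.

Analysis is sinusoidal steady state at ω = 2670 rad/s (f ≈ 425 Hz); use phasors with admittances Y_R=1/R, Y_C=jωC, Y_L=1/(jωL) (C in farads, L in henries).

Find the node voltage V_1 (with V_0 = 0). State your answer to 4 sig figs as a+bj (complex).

26.77+0.08538j V

Apply KCL at each of the 5 non-ground nodes and solve the resulting linear system.
Node n1: branches {R4, R6, I3, I4, R7, C3} → V_1 = 26.77+0.08538j
Node n2: branches {R2, R5, C2, R6, I3, V1} → V_2 = 39.70+0.000j
Node n3: branches {R1, R3, R4, I2, L1, R7, R8} → V_3 = 15.92-1.003j
Node n4: branches {R1, C1, I1, R5} → V_4 = 40.10-1.108j
Node n5: branches {C1, R2, I1, I2, L1, I4, C3} → V_5 = 40.09+4.085j
Source currents: i(V1)=-3.365+0.06460j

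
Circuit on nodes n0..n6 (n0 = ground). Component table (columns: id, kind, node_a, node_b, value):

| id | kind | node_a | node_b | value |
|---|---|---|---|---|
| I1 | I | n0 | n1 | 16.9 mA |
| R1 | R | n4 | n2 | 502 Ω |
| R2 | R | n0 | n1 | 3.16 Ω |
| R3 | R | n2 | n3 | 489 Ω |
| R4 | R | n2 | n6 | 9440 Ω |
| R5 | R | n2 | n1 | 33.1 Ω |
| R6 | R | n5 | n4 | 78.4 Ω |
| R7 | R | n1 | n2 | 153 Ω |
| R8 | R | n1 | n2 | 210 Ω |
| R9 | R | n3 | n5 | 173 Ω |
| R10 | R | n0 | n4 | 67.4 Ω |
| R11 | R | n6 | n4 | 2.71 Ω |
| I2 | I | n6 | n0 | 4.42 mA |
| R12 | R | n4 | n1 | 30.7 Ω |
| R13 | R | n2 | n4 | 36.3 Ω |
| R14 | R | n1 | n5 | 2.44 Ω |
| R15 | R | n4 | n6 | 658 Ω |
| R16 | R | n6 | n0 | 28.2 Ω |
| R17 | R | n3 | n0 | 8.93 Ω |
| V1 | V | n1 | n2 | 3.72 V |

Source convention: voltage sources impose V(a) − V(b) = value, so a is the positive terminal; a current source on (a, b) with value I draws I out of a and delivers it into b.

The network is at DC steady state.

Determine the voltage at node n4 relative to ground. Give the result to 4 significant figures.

MNA unknowns: 6 node voltages V₁..V_6 plus 1 source current (V1)
I1: z[0]−=0.0169, z[1]+=0.0169
R1: Y=0.001992 on G[4,2]
R2: Y=0.3165 on G[0,1]
R3: Y=0.002045 on G[2,3]
R4: Y=0.0001059 on G[2,6]
R5: Y=0.03021 on G[2,1]
R6: Y=0.01276 on G[5,4]
R7: Y=0.006536 on G[1,2]
R8: Y=0.004762 on G[1,2]
R9: Y=0.005780 on G[3,5]
R10: Y=0.01484 on G[0,4]
R11: Y=0.3690 on G[6,4]
I2: z[6]−=0.00442, z[0]+=0.00442
R12: Y=0.03257 on G[4,1]
R13: Y=0.02755 on G[2,4]
R14: Y=0.4098 on G[1,5]
R15: Y=0.001520 on G[4,6]
R16: Y=0.03546 on G[6,0]
R17: Y=0.1120 on G[3,0]
V1: row V1−V2=3.72, i_V1 at 1,2
solve → V1=0.1829, V2=-3.537, V3=-0.05316, V4=-0.8268, V5=0.1496, V6=-0.7662
aux → i_V1=-0.2419

-0.8268 V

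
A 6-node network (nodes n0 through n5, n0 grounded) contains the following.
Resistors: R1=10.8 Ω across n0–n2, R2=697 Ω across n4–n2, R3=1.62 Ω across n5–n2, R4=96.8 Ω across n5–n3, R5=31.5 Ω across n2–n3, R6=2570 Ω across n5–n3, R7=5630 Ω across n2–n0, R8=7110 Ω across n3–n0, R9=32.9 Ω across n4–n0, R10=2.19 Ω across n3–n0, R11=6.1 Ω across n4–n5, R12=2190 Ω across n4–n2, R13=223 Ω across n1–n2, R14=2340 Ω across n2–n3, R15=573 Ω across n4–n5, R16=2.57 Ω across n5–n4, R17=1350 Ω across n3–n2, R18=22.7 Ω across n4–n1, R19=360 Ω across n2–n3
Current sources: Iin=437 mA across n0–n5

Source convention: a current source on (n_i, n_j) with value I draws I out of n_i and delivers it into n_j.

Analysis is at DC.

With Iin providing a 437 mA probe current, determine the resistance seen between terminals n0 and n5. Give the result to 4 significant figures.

Apply KCL at each of the 5 non-ground nodes and solve the resulting linear system.
Node n1: branches {R13, R18} → V_1 = 2.867
Node n2: branches {R1, R2, R3, R5, R7, R12, R13, R14, R17, R19} → V_2 = 2.549
Node n3: branches {R4, R5, R6, R8, R10, R14, R17, R19} → V_3 = 0.2461
Node n4: branches {R2, R9, R11, R12, R15, R16, R18} → V_4 = 2.899
Node n5: branches {R3, R4, R6, R11, R15, R16, Iin} → V_5 = 3.062

R_eq = 7.007 Ω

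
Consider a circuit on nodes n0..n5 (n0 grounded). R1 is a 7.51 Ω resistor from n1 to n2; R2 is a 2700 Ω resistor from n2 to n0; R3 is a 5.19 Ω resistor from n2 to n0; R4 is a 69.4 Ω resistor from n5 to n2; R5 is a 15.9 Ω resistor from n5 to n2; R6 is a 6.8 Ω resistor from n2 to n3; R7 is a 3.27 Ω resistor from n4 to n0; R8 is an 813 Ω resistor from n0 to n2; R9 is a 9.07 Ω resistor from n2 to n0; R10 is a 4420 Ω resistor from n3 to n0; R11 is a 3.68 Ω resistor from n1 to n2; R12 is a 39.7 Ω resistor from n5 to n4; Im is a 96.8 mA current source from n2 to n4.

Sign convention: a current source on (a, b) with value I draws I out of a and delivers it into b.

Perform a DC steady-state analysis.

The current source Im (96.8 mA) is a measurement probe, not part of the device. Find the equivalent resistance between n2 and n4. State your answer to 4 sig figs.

R_eq = 5.826 Ω

Apply KCL at each of the 5 non-ground nodes and solve the resulting linear system.
Node n1: branches {R1, R11} → V_1 = -0.2825
Node n2: branches {R1, R2, R3, R4, R5, R6, R8, R9, R11, Im} → V_2 = -0.2825
Node n3: branches {R6, R10} → V_3 = -0.2820
Node n4: branches {R7, R12, Im} → V_4 = 0.2815
Node n5: branches {R4, R5, R12} → V_5 = -0.1439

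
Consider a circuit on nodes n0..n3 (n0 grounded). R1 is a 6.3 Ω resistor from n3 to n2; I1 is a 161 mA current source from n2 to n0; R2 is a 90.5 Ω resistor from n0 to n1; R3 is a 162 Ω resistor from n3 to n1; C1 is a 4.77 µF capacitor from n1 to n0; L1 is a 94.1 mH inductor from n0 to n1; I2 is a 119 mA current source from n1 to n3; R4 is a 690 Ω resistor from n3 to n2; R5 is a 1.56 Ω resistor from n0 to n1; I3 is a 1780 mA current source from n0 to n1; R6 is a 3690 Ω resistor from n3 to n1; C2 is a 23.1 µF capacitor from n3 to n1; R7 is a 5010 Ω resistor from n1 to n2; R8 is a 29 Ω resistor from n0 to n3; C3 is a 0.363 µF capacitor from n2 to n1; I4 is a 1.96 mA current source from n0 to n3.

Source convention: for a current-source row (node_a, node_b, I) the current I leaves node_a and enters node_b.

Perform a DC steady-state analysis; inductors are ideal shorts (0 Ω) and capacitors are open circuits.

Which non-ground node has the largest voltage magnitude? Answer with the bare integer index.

MNA unknowns: 3 node voltages V₁..V_3 plus 1 source current (L1)
R1: Y=0.1587 on G[3,2]
I1: z[2]−=0.161, z[0]+=0.161
R2: Y=0.01105 on G[0,1]
R3: Y=0.006173 on G[3,1]
C1: Y=0.000 on G[1,0]
L1: row V0−V1=0, i_L1 at 0,1
I2: z[1]−=0.119, z[3]+=0.119
R4: Y=0.001449 on G[3,2]
R5: Y=0.6410 on G[0,1]
I3: z[0]−=1.78, z[1]+=1.78
R6: Y=0.0002710 on G[3,1]
C2: Y=0.000 on G[3,1]
R7: Y=0.0001996 on G[1,2]
R8: Y=0.03448 on G[0,3]
C3: Y=0.000 on G[2,1]
I4: z[0]−=0.00196, z[3]+=0.00196
solve → V1=0.000, V2=-1.971, V3=-0.9687
aux → i_L1=-1.654

2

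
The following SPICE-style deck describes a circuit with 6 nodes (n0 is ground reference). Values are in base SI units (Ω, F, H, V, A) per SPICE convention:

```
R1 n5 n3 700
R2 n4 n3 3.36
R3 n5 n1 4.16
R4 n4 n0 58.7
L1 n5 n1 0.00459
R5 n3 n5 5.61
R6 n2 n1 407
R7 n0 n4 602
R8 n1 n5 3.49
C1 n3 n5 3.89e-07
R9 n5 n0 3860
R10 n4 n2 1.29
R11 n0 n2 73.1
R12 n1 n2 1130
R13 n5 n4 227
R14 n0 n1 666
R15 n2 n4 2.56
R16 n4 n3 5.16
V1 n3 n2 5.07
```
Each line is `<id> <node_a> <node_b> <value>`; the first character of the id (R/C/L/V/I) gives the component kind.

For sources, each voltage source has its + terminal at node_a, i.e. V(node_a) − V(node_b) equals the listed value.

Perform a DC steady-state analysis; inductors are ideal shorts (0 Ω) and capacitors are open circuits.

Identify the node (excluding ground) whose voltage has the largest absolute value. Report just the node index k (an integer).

3

MNA unknowns: 5 node voltages V₁..V_5 plus 2 source currents (L1, V1)
R1: Y=0.001429 on G[5,3]
R2: Y=0.2976 on G[4,3]
R3: Y=0.2404 on G[5,1]
R4: Y=0.01704 on G[4,0]
L1: row V5−V1=0, i_L1 at 5,1
R5: Y=0.1783 on G[3,5]
R6: Y=0.002457 on G[2,1]
R7: Y=0.001661 on G[0,4]
R8: Y=0.2865 on G[1,5]
C1: Y=0.000 on G[3,5]
R9: Y=0.0002591 on G[5,0]
R10: Y=0.7752 on G[4,2]
R11: Y=0.01368 on G[0,2]
R12: Y=0.0008850 on G[1,2]
R13: Y=0.004405 on G[5,4]
R14: Y=0.001502 on G[0,1]
R15: Y=0.3906 on G[2,4]
R16: Y=0.1938 on G[4,3]
V1: row V3−V2=5.07, i_V1 at 3,2
solve → V1=3.784, V2=-1.076, V3=3.994, V4=0.4312, V5=3.784
aux → i_L1=0.02192, i_V1=-1.788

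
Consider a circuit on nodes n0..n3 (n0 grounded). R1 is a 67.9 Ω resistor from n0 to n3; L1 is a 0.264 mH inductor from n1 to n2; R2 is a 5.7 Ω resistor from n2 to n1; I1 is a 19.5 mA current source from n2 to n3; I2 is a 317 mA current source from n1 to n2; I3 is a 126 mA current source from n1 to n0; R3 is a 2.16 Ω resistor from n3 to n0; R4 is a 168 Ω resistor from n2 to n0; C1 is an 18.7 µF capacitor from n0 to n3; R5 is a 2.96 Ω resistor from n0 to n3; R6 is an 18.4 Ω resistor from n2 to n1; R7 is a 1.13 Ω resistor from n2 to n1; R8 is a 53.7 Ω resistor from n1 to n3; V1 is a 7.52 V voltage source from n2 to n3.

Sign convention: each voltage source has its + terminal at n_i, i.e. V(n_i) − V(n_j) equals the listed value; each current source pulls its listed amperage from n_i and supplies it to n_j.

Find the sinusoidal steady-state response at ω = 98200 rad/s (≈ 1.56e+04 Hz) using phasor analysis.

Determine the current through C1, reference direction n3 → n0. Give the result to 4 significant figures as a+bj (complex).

Apply KCL at each of the 3 non-ground nodes and solve the resulting linear system.
Node n1: branches {L1, R2, I2, I3, R6, R7, R8} → V_1 = 6.972+0.06000j
Node n2: branches {L1, R2, I1, I2, R4, R6, R7, V1} → V_2 = 7.485+0.07748j
Node n3: branches {R1, I1, R3, C1, R5, R8, V1} → V_3 = -0.03466+0.07748j
Source currents: i(V1)=-0.3205-0.0001356j

-0.1423-0.06365j A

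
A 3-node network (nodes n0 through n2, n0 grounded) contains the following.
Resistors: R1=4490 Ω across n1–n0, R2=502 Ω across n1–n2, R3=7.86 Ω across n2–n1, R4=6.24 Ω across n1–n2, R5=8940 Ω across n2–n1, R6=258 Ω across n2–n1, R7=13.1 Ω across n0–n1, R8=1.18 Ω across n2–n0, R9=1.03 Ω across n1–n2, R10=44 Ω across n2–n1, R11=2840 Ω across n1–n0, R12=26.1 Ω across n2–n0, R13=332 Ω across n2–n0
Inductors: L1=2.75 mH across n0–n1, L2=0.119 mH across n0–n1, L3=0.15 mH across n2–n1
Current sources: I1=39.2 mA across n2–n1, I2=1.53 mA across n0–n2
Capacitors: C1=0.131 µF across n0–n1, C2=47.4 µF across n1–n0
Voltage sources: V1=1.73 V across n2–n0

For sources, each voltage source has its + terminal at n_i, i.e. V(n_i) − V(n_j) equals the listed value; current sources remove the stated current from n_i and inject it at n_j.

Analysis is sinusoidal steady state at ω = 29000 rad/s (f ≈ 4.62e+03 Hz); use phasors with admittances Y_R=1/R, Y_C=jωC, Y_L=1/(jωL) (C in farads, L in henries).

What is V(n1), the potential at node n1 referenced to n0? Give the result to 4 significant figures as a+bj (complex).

1.069-0.9547j V

Apply KCL at each of the 2 non-ground nodes and solve the resulting linear system.
Node n1: branches {R1, R2, L1, R3, R4, R5, I1, L2, R6, C1, R7, R9, L3, R10, R11, C2} → V_1 = 1.069-0.9547j
Node n2: branches {R2, R3, R4, R5, I1, R6, R8, R9, L3, R10, R12, R13, I2, V1} → V_2 = 1.730+0.000j
Source currents: i(V1)=-2.646-1.077j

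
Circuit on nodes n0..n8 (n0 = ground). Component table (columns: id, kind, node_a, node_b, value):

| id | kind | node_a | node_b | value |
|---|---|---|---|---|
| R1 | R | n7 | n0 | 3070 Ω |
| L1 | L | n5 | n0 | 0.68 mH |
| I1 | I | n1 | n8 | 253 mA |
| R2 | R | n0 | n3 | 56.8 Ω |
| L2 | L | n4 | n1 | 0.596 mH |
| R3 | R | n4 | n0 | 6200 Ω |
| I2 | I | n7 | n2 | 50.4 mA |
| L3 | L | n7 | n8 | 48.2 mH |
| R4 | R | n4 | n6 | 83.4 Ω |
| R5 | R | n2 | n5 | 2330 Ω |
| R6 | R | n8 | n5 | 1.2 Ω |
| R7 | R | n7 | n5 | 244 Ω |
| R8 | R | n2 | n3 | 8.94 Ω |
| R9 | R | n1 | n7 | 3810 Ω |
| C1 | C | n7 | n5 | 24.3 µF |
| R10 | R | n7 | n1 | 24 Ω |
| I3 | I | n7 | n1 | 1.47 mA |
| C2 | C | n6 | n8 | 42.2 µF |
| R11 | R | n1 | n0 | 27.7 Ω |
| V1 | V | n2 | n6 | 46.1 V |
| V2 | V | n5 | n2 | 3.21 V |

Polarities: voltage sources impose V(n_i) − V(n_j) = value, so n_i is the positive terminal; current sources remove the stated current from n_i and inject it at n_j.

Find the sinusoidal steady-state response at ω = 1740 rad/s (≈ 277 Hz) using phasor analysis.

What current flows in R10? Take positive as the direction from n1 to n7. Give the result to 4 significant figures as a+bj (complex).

-0.2077-0.2096j A

Apply KCL at each of the 8 non-ground nodes and solve the resulting linear system.
Node n1: branches {I1, L2, R9, R10, I3, R11} → V_1 = -13.09+4.637j
Node n2: branches {I2, R5, R8, V1, V2} → V_2 = -2.996+0.6187j
Node n3: branches {R2, R8} → V_3 = -2.589+0.5346j
Node n4: branches {L2, R3, R4} → V_4 = -13.05+4.191j
Node n5: branches {L1, R5, R6, R7, C1, V2} → V_5 = 0.2137+0.6187j
Node n6: branches {R4, C2, V1} → V_6 = -49.10+0.6187j
Node n7: branches {R1, I2, L3, R7, R9, C1, R10, I3} → V_7 = -8.106+9.667j
Node n8: branches {I1, L3, R6, C2} → V_8 = 0.3342-3.616j
Source currents: i(V1)=-0.7432-3.672j, i(V2)=-0.8406-3.663j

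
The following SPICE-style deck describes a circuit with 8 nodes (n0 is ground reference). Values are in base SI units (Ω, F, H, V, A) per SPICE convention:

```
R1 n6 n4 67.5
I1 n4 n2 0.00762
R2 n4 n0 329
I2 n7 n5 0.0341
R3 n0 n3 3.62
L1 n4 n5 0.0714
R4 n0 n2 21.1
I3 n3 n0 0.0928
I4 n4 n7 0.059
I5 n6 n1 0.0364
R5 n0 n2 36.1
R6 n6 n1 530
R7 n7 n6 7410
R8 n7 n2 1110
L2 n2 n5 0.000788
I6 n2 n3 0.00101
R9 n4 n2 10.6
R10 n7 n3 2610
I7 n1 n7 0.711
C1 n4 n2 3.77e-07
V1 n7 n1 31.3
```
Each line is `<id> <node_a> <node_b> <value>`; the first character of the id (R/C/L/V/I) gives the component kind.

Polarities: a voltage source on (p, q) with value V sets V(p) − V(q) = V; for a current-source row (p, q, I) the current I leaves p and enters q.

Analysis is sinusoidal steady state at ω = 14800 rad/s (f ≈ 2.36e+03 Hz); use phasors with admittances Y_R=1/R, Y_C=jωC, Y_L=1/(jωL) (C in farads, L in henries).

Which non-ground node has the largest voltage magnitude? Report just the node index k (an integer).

MNA unknowns: 7 node voltages V₁..V_7 plus 1 source current (V1)
R1: Y=0.01481+0.000j on G[6,4]
I1: z[4]−=0.00762, z[2]+=0.00762
R2: Y=0.003040+0.000j on G[4,0]
I2: z[7]−=0.0341, z[5]+=0.0341
R3: Y=0.2762+0.000j on G[0,3]
L1: Y=0.000-0.0009463j on G[4,5]
R4: Y=0.04739+0.000j on G[0,2]
I3: z[3]−=0.0928, z[0]+=0.0928
I4: z[4]−=0.059, z[7]+=0.059
I5: z[6]−=0.0364, z[1]+=0.0364
R5: Y=0.02770+0.000j on G[0,2]
R6: Y=0.001887+0.000j on G[6,1]
R7: Y=0.0001350+0.000j on G[7,6]
R8: Y=0.0009009+0.000j on G[7,2]
L2: Y=0.000-0.08575j on G[2,5]
I6: z[2]−=0.00101, z[3]+=0.00101
R9: Y=0.09434+0.000j on G[4,2]
R10: Y=0.0003831+0.000j on G[7,3]
I7: z[1]−=0.711, z[7]+=0.711
C1: Y=0.000+0.005580j on G[4,2]
V1: row V7−V1=31.3, i_V1 at 7,1
solve → V1=3.572+0.02271j, V2=-0.1511-0.001734j, V3=-0.2835+3.146e-05j, V4=-1.031+0.03998j, V5=-0.1607+0.3921j, V6=-2.390+0.03791j, V7=34.87+0.02271j
aux → i_V1=0.6858-2.867e-05j

7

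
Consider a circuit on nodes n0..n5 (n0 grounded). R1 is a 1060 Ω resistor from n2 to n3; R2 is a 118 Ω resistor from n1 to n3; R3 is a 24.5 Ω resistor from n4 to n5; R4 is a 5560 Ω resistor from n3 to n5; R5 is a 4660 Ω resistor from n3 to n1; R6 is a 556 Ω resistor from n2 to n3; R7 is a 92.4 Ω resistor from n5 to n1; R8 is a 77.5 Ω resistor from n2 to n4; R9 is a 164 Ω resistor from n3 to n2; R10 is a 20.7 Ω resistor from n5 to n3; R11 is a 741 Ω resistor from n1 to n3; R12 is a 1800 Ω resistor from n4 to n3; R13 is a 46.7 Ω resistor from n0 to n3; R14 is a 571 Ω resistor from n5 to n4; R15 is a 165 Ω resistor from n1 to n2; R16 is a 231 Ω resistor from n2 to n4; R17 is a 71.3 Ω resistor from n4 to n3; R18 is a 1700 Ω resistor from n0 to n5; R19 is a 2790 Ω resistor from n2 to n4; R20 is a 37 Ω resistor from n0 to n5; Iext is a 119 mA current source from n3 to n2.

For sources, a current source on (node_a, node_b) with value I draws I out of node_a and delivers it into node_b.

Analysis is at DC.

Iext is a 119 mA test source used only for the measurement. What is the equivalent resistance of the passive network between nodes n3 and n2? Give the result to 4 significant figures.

R_eq = 39.73 Ω

Element admittances at DC:
  Y(R1) = 0.0009434 S between n2,n3
  Y(R2) = 0.008475 S between n1,n3
  Y(R3) = 0.04082 S between n4,n5
  Y(R4) = 0.0001799 S between n3,n5
  Y(R5) = 0.0002146 S between n3,n1
  Y(R6) = 0.001799 S between n2,n3
  Y(R7) = 0.01082 S between n5,n1
  Y(R8) = 0.01290 S between n2,n4
  Y(R9) = 0.006098 S between n3,n2
  Y(R10) = 0.04831 S between n5,n3
  Y(R11) = 0.001350 S between n1,n3
  Y(R12) = 0.0005556 S between n4,n3
  Y(R13) = 0.02141 S between n0,n3
  Y(R14) = 0.001751 S between n5,n4
  Y(R15) = 0.006061 S between n1,n2
  Y(R16) = 0.004329 S between n2,n4
  Y(R17) = 0.01403 S between n4,n3
  Y(R18) = 0.0005882 S between n0,n5
  Y(R19) = 0.0003584 S between n2,n4
  Y(R20) = 0.02703 S between n0,n5
  Iext: injects 0.119 A into n2 (from n3)
Assemble and solve the 5×5 MNA system:
  V(n1)=0.9531  V(n2)=4.339  V(n3)=-0.3886  V(n4)=1.117  V(n5)=0.3014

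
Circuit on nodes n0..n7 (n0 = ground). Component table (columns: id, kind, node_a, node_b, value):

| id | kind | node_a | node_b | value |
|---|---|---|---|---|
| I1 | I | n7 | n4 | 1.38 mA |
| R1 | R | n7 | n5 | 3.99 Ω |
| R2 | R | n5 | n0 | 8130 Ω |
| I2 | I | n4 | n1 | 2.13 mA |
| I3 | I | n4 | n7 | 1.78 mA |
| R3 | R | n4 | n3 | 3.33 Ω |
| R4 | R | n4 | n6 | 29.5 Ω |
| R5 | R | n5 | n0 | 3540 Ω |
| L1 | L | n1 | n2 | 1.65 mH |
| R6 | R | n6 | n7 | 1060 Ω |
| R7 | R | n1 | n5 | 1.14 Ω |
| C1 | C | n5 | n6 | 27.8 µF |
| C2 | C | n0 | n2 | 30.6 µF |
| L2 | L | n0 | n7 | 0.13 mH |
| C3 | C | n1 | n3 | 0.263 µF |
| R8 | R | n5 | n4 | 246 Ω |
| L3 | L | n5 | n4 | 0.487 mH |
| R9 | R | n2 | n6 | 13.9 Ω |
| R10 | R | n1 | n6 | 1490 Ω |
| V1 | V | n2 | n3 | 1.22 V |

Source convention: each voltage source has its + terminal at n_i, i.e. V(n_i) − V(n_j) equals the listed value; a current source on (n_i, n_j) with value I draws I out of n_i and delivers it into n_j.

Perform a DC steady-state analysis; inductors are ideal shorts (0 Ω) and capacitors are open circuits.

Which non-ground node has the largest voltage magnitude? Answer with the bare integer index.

3

Apply KCL at each of the 7 non-ground nodes and solve the resulting linear system.
Node n1: branches {I2, L1, R7, C3, R10} → V_1 = 0.3045
Node n2: branches {L1, C2, R9, V1} → V_2 = 0.3045
Node n3: branches {R3, C3, V1} → V_3 = -0.9155
Node n4: branches {I1, I2, I3, R3, R4, R8, L3} → V_4 = -0.002364
Node n5: branches {R1, R2, R5, R7, C1, R8, L3} → V_5 = -0.002364
Node n6: branches {R4, R6, C1, R9, R10} → V_6 = 0.2050
Node n7: branches {I1, R1, I3, R6, L2} → V_7 = 0.000
Source currents: i(L1)=-0.2671, i(L2)=-9.585e-07, i(L3)=0.2697, i(V1)=-0.2742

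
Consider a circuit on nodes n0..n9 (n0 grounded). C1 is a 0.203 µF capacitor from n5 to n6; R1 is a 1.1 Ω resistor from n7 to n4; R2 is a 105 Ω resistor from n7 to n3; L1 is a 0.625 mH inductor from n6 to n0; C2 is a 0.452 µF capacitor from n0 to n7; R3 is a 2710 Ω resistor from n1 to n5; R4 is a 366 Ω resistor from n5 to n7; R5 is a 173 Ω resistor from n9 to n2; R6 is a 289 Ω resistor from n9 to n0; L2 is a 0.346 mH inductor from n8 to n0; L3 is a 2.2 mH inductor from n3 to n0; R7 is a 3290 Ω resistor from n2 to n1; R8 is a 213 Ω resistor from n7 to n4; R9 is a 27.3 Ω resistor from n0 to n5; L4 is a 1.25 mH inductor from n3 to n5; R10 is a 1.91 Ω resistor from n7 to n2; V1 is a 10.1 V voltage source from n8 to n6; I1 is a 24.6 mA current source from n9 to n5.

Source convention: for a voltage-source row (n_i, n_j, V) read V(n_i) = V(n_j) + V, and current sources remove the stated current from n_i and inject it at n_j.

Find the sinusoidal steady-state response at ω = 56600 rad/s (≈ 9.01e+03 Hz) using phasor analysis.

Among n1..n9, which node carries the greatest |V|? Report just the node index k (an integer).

Element admittances at ω=56600 rad/s:
  Y(C1) = 0.000+0.01149j S between n5,n6
  Y(R1) = 0.9091+0.000j S between n7,n4
  Y(R2) = 0.009524+0.000j S between n7,n3
  Y(L1) = 0.000-0.02827j S between n6,n0
  Y(C2) = 0.000+0.02558j S between n0,n7
  Y(R3) = 0.0003690+0.000j S between n1,n5
  Y(R4) = 0.002732+0.000j S between n5,n7
  Y(R5) = 0.005780+0.000j S between n9,n2
  Y(R6) = 0.003460+0.000j S between n9,n0
  Y(L2) = 0.000-0.05106j S between n8,n0
  Y(L3) = 0.000-0.008031j S between n3,n0
  Y(R7) = 0.0003040+0.000j S between n2,n1
  Y(R8) = 0.004695+0.000j S between n7,n4
  Y(R9) = 0.03663+0.000j S between n0,n5
  Y(L4) = 0.000-0.01413j S between n3,n5
  Y(R10) = 0.5236+0.000j S between n7,n2
  V1: constraint V(n8)−V(n6) = 10.1
  I1: injects 0.0246 A into n5 (from n9)
Assemble and solve the 10×10 MNA system:
  V(n1)=-0.3616-0.9301j  V(n2)=-0.9293+0.3113j  V(n3)=-0.6491-1.355j  V(n4)=-0.9041+0.3133j  V(n5)=0.1060-1.953j  V(n6)=-7.620+0.3307j  V(n7)=-0.9041+0.3133j  V(n8)=2.480+0.3307j  V(n9)=-3.243+0.1948j
  i(V1)=-0.01689+0.1266j

6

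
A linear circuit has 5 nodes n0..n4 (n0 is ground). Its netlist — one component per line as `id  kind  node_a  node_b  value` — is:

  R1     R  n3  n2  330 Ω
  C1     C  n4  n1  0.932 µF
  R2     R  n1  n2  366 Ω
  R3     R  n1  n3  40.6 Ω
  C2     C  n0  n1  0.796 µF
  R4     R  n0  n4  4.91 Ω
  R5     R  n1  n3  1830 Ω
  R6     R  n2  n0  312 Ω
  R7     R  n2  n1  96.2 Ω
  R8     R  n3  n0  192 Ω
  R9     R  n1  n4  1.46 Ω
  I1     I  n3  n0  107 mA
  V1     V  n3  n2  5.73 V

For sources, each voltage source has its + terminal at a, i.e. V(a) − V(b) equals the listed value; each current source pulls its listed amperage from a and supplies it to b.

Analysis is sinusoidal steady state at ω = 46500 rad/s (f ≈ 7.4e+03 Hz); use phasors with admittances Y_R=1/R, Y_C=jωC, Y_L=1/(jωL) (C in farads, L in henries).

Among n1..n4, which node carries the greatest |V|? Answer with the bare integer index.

2

Apply KCL at each of the 4 non-ground nodes and solve the resulting linear system.
Node n1: branches {C1, R2, R3, C2, R5, R7, R9} → V_1 = -0.4972+0.1191j
Node n2: branches {R1, R2, R6, R7, V1} → V_2 = -6.425+0.09766j
Node n3: branches {R1, R3, R5, R8, I1, V1} → V_3 = -0.6948+0.09766j
Node n4: branches {C1, R4, R9} → V_4 = -0.3848+0.08633j
Source currents: i(V1)=-0.1158+3.142e-05j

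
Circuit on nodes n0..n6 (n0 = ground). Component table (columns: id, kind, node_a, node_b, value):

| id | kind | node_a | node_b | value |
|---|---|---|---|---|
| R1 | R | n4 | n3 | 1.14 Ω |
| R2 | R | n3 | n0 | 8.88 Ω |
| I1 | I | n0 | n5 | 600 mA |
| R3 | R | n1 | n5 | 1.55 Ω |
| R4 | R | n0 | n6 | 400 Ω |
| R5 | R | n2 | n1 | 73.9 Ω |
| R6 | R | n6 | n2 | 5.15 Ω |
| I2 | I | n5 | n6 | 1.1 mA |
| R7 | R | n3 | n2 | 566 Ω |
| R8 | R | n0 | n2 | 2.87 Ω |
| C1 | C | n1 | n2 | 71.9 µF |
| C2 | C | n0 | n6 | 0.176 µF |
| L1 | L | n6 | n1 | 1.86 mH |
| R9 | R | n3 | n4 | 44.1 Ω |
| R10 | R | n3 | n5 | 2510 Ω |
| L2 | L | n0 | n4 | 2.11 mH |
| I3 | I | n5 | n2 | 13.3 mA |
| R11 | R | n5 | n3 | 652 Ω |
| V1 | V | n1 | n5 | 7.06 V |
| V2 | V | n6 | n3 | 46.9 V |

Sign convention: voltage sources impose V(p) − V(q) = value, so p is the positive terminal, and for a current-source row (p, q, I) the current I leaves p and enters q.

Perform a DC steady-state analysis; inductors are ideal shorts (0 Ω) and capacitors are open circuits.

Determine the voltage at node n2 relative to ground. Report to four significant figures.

15.65 V

MNA unknowns: 6 node voltages V₁..V_6 plus 4 source currents (L1, L2, V1, V2)
R1: Y=0.8772 on G[4,3]
R2: Y=0.1126 on G[3,0]
I1: z[0]−=0.6, z[5]+=0.6
R3: Y=0.6452 on G[1,5]
R4: Y=0.002500 on G[0,6]
R5: Y=0.01353 on G[2,1]
R6: Y=0.1942 on G[6,2]
I2: z[5]−=0.0011, z[6]+=0.0011
R7: Y=0.001767 on G[3,2]
R8: Y=0.3484 on G[0,2]
C1: Y=0.000 on G[1,2]
C2: Y=0.000 on G[0,6]
L1: row V6−V1=0, i_L1 at 6,1
R9: Y=0.02268 on G[3,4]
R10: Y=0.0003984 on G[3,5]
L2: row V0−V4=0, i_L2 at 0,4
I3: z[5]−=0.0133, z[2]+=0.0133
R11: Y=0.001534 on G[5,3]
V1: row V1−V5=7.06, i_V1 at 1,5
V2: row V6−V3=46.9, i_V2 at 6,3
solve → V1=42.00, V2=15.65, V3=-4.896, V4=0.000, V5=34.94, V6=42.00
aux → i_L1=-0.1520, i_L2=4.405, i_V1=-5.063, i_V2=-5.070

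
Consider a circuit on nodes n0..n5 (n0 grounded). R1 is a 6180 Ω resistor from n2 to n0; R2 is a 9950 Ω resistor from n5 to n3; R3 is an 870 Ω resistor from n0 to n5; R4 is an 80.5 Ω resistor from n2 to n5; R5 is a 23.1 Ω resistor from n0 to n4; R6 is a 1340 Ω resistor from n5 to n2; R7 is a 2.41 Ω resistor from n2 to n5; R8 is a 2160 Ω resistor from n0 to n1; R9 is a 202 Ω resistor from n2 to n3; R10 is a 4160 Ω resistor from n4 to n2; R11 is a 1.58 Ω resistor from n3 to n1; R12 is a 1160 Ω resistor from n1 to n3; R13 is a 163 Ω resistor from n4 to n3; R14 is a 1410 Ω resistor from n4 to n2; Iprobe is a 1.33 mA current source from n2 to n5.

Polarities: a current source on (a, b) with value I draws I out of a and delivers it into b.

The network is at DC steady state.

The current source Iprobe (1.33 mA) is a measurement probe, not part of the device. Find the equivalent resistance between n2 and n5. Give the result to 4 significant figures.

Element admittances at DC:
  Y(R1) = 0.0001618 S between n2,n0
  Y(R2) = 0.0001005 S between n5,n3
  Y(R3) = 0.001149 S between n0,n5
  Y(R4) = 0.01242 S between n2,n5
  Y(R5) = 0.04329 S between n0,n4
  Y(R6) = 0.0007463 S between n5,n2
  Y(R7) = 0.4149 S between n2,n5
  Y(R8) = 0.0004630 S between n0,n1
  Y(R9) = 0.004950 S between n2,n3
  Y(R10) = 0.0002404 S between n4,n2
  Y(R11) = 0.6329 S between n3,n1
  Y(R12) = 0.0008621 S between n1,n3
  Y(R13) = 0.006135 S between n4,n3
  Y(R14) = 0.0007092 S between n4,n2
  Iprobe: injects 0.00133 A into n5 (from n2)
Assemble and solve the 5×5 MNA system:
  V(n1)=-0.0003357  V(n2)=-0.0007692  V(n3)=-0.0003360  V(n4)=-5.542e-05  V(n5)=0.002331

R_eq = 2.331 Ω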